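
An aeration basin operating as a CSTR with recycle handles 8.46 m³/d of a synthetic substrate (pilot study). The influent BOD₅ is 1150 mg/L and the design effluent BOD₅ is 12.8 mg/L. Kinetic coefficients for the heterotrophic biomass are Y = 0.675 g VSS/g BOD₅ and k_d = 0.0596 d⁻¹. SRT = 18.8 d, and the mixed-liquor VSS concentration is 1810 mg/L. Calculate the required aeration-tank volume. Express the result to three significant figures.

V ≈ 31.8 m³

From the SRT design equation V = Y Q (S₀−S) θ_c / [X (1 + k_d θ_c)] = 0.675 × 8.46 × (1150 − 12.8) × 18.8 / [1810 × (1 + 0.0596 × 18.8)] = 1.22×10^5 / 3838 = 31.81 m³.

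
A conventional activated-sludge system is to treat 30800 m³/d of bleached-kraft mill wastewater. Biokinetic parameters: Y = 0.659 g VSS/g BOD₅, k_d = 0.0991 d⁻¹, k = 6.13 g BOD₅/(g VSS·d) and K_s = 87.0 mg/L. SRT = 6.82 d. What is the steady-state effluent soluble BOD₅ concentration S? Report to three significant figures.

For a completely mixed reactor with recycle the Lawrence–McCarty relation gives S = K_s·(1 + k_d·θ_c) / [θ_c·(Y·k − k_d) − 1] = 87.0 × (1 + 0.0991 × 6.82) / [6.82 × (0.659 × 6.13 − 0.0991) − 1] = 145.8 / 25.87 = 5.635 mg/L.

S ≈ 5.63 mg/L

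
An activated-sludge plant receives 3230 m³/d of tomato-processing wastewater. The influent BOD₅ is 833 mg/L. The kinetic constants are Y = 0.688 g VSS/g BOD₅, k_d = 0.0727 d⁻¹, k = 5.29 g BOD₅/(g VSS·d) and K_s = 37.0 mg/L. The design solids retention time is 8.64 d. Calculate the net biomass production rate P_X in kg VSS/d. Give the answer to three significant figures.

For a completely mixed reactor with recycle the Lawrence–McCarty relation gives S = K_s·(1 + k_d·θ_c) / [θ_c·(Y·k − k_d) − 1] = 37.0 × (1 + 0.0727 × 8.64) / [8.64 × (0.688 × 5.29 − 0.0727) − 1] = 60.24 / 29.82 = 2.020 mg/L.
Observed yield with endogenous decay: Y_obs = Y / (1 + k_d·θ_c) = 0.688 / (1 + 0.0727 × 8.64) = 0.688 / 1.628 = 0.4226 g VSS/g BOD₅.
Mass of BOD₅ removed per day: Q(S₀ − S) = 3230 × 831.0 g/m³ = 2684 kg/d.
Biomass produced: P_X = Y_obs·Q·ΔS = 0.4226 × 2684 ≈ 1134 kg VSS/d.

P_X ≈ 1130 kg VSS/d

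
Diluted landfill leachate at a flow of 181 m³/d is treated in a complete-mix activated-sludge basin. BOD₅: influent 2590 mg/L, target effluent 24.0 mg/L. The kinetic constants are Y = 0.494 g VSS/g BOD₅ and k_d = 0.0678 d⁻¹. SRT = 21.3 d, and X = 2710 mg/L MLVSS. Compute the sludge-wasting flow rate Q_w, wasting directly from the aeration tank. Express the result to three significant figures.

Q_w ≈ 34.6 m³/d

Rearranging the biomass balance for a CMAS with decay, V = Y·Q·ΔS·θ_c / [X·(1+k_d θ_c)] = 0.494 × 181 × (2590 − 24.0) × 21.3 / [2710 × (1 + 0.0678 × 21.3)] = 4.89×10^6 / 6624 = 737.8 m³.
Wasting from the aeration tank: Q_w = V / θ_c = 737.8 / 21.3 = 34.64 m³/d.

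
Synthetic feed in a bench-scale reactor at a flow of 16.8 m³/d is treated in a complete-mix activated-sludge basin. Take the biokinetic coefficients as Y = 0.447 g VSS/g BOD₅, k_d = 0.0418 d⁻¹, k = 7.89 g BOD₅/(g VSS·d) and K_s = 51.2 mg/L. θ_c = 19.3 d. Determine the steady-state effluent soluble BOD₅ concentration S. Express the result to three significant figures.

S ≈ 1.40 mg/L

For a completely mixed reactor with recycle the Lawrence–McCarty relation gives S = K_s·(1 + k_d·θ_c) / [θ_c·(Y·k − k_d) − 1] = 51.2 × (1 + 0.0418 × 19.3) / [19.3 × (0.447 × 7.89 − 0.0418) − 1] = 92.51 / 66.26 = 1.396 mg/L.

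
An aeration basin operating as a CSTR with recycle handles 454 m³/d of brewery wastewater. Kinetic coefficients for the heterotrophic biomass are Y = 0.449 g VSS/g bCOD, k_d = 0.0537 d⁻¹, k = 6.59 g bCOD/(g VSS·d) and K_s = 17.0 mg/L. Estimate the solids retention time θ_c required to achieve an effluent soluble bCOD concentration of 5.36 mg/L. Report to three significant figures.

θ_c ≈ 1.53 d

From 1/θ_c = Y·k·S/(K_s + S) − k_d: Y·k·S/(K_s+S) = 0.449 × 6.59 × 5.36 / (17.0 + 5.36) = 0.7093 d⁻¹.
Then 1/θ_c = μ − k_d = 0.7093 − 0.0537 = 0.6556 d⁻¹, giving θ_c = 1.525 d.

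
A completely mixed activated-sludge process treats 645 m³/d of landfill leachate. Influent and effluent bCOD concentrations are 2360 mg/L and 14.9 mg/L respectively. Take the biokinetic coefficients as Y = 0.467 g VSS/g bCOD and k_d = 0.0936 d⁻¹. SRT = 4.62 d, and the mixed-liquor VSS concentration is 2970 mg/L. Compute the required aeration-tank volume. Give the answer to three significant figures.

V ≈ 767 m³

Steady-state biomass mass balance: V·X·(1 + k_d·θ_c) = Y·Q·(S₀ − S)·θ_c, so V = 0.467 × 645 × (2360 − 14.9) × 4.62 / [2970 × (1 + 0.0936 × 4.62)] = 3.26×10^6 / 4254 = 767.1 m³.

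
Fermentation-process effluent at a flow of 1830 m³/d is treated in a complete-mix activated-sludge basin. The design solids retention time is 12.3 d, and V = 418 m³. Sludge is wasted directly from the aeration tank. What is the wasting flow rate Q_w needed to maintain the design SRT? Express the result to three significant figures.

For wasting at MLVSS concentration, Q_w = V/θ_c = 418.0/12.3 = 33.98 m³/d.

Q_w ≈ 34.0 m³/d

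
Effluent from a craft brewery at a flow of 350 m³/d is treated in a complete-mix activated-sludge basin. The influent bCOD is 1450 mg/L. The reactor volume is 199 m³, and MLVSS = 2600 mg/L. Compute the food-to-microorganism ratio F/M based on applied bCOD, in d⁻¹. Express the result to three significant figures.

F/M = applied load / biomass = Q·S₀/(V·X) = 350 × 1450 / (199.0 × 2600) = 0.9809 d⁻¹.

F/M ≈ 0.981 d⁻¹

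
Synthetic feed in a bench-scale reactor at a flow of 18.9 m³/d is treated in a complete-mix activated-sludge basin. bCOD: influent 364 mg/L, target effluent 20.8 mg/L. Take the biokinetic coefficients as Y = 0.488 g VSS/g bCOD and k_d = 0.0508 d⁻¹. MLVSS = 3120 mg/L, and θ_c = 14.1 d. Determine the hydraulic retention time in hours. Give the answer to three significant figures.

τ ≈ 10.6 h

Steady-state biomass mass balance: V·X·(1 + k_d·θ_c) = Y·Q·(S₀ − S)·θ_c, so V = 0.488 × 18.9 × (364 − 20.8) × 14.1 / [3120 × (1 + 0.0508 × 14.1)] = 4.46×10^4 / 5355 = 8.335 m³.
Hydraulic retention time τ = V/Q = 8.335 / 18.9 = 0.4410 d = 10.58 h.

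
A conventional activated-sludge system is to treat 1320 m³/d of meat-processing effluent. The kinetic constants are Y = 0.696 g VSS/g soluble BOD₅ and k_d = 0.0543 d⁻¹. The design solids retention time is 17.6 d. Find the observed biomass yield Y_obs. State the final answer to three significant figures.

Y_obs ≈ 0.356 g VSS/g soluble BOD₅

The observed yield is Y_obs = Y/(1 + k_d·θ_c) = 0.696 / (1 + 0.0543 × 17.6) = 0.696 / 1.956 = 0.3559 g VSS per g soluble BOD₅ removed.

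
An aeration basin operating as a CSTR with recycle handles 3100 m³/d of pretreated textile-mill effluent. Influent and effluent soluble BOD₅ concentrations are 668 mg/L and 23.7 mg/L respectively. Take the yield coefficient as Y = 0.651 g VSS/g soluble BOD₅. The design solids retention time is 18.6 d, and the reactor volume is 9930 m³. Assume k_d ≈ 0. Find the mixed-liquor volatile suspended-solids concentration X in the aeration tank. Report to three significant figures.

X = Y·Q·ΔS·θ_c / V = 0.651 × 3100 × (668 − 23.7) × 18.6 / 9930 = 2436 mg/L.

X ≈ 2440 mg/L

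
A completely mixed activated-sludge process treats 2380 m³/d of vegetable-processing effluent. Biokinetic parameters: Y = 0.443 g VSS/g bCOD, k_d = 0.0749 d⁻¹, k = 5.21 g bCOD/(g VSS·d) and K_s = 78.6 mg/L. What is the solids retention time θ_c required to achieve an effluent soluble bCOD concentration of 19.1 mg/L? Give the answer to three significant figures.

From 1/θ_c = Y·k·S/(K_s + S) − k_d: Y·k·S/(K_s+S) = 0.443 × 5.21 × 19.1 / (78.6 + 19.1) = 0.4512 d⁻¹.
Then 1/θ_c = μ − k_d = 0.4512 − 0.0749 = 0.3763 d⁻¹, giving θ_c = 2.657 d.

θ_c ≈ 2.66 d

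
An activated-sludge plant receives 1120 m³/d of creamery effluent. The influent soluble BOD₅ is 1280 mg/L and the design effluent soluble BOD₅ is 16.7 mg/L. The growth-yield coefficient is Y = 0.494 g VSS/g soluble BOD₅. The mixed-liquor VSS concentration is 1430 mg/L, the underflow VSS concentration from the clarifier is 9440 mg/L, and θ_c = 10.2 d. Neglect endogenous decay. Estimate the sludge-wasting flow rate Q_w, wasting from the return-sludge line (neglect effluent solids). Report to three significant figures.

Q_w ≈ 74.0 m³/d

With k_d = 0 the design equation reduces to V = Y Q (S₀−S) θ_c / X = 0.494 × 1120 × (1280 − 16.7) × 10.2 / 1430 = 4986 m³.
Q_w = (V·X)/(θ_c X_r) = 4986 × 1430 / (10.2 × 9440) = 74.04 m³/d.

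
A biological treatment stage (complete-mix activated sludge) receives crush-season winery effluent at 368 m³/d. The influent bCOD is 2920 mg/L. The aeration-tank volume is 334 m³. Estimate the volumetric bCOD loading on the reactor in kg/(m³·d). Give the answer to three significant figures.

L_v = Q S₀ / V = 368 × 2920 × 10⁻³ / 334.0 = 3.217 kg/(m³·d).

L_v ≈ 3.22 kg bCOD/(m³·d)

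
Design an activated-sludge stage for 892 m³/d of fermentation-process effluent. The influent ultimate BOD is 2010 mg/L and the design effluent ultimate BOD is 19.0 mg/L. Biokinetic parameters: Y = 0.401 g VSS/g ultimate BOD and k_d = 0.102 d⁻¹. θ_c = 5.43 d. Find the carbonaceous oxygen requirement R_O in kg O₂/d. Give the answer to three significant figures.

Y_obs = Y / (1 + k_d θ_c) = 0.401 / (1 + 0.102 × 5.43) = 0.401 / 1.554 = 0.2581.
ΔS = 2010 − 19.0 = 1991 mg/L, so the substrate removal rate is 892 × 1991/1000 = 1776 kg ultimate BOD/d.
Net sludge production P_X = 0.2581 × 1776 = 458.3 kg VSS/d.
Carbonaceous O₂ demand = substrate oxidised − cell-mass equivalent = 1776 − 1.42 × 458.3 = 1125 kg O₂/d.

R_O ≈ 1130 kg O₂/d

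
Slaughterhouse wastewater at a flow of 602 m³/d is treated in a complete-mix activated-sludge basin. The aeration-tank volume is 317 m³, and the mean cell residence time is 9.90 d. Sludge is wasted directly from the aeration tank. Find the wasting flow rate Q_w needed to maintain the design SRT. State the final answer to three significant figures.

Wasting from the aeration tank: Q_w = V / θ_c = 317.0 / 9.90 = 32.02 m³/d.

Q_w ≈ 32.0 m³/d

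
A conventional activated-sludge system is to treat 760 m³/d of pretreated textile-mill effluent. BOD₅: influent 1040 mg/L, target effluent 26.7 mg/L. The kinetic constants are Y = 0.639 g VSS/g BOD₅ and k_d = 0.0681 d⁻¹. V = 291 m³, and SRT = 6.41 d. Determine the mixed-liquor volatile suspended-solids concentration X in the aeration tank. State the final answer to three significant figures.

Solving the biomass balance for X: X = Y Q (S₀−S) θ_c / [V (1+k_d θ_c)] = 0.639 × 760 × (1040 − 26.7) × 6.41 / [291 × (1 + 0.0681 × 6.41)] = 7546 mg/L.

X ≈ 7550 mg/L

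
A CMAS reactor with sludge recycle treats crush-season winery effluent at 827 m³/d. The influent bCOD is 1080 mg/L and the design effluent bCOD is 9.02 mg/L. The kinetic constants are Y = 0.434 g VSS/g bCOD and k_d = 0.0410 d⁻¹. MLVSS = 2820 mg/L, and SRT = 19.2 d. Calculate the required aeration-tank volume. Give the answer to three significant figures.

Rearranging the biomass balance for a CMAS with decay, V = Y·Q·ΔS·θ_c / [X·(1+k_d θ_c)] = 0.434 × 827 × (1080 − 9.02) × 19.2 / [2820 × (1 + 0.0410 × 19.2)] = 7.38×10^6 / 5040 = 1464 m³.

V ≈ 1460 m³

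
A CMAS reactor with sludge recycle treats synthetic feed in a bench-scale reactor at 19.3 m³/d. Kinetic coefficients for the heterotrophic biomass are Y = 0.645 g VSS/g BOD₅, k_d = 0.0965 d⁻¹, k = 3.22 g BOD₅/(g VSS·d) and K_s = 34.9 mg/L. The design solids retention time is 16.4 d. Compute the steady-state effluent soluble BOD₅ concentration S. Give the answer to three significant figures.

S ≈ 2.86 mg/L

For a completely mixed reactor with recycle the Lawrence–McCarty relation gives S = K_s·(1 + k_d·θ_c) / [θ_c·(Y·k − k_d) − 1] = 34.9 × (1 + 0.0965 × 16.4) / [16.4 × (0.645 × 3.22 − 0.0965) − 1] = 90.13 / 31.48 = 2.863 mg/L.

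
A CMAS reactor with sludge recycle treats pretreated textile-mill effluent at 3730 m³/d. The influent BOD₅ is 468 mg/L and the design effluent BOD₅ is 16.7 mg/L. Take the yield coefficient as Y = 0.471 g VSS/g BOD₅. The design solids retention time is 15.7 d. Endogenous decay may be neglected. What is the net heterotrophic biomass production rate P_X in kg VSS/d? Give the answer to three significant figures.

No decay correction is needed, so Y_obs = Y = 0.471.
Substrate removed = Q·(S₀ − S) = 3730 m³/d × (468 − 16.7) g/m³ = 1.68×10^6 g/d = 1683 kg/d.
P_X = Y_obs · Q(S₀ − S) = 0.4710 × 1683 = 792.9 kg VSS/d.

P_X ≈ 793 kg VSS/d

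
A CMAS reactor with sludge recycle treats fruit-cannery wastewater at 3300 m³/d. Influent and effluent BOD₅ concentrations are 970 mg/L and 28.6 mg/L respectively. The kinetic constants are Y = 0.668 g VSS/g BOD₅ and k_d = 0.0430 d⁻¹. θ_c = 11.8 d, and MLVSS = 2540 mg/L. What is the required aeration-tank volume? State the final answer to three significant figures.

V ≈ 6400 m³

From the SRT design equation V = Y Q (S₀−S) θ_c / [X (1 + k_d θ_c)] = 0.668 × 3300 × (970 − 28.6) × 11.8 / [2540 × (1 + 0.0430 × 11.8)] = 2.45×10^7 / 3829 = 6396 m³.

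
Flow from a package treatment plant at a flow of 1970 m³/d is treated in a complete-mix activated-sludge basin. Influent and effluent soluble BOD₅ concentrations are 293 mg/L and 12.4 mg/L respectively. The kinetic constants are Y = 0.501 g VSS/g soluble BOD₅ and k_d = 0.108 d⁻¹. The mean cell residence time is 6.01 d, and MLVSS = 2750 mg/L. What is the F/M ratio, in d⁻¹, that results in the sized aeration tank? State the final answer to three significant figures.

F/M ≈ 0.572 d⁻¹

Steady-state biomass mass balance: V·X·(1 + k_d·θ_c) = Y·Q·(S₀ − S)·θ_c, so V = 0.501 × 1970 × (293 − 12.4) × 6.01 / [2750 × (1 + 0.108 × 6.01)] = 1.66×10^6 / 4535 = 367.0 m³.
Food-to-microorganism ratio F/M = Q S₀ / (V X) = 1970 × 293 / (367.0 × 2750) = 0.5719 d⁻¹.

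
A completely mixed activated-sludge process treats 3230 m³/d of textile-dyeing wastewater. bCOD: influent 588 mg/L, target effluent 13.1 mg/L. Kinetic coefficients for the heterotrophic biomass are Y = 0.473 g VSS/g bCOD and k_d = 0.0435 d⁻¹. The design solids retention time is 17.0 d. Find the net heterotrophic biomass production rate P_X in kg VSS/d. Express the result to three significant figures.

Correct the yield for decay: Y_obs = Y/(1 + k_d θ_c) = 0.473 / (1 + 0.0435 × 17.0) = 0.473 / 1.740 = 0.2719.
Mass of bCOD removed per day: Q(S₀ − S) = 3230 × 574.9 g/m³ = 1857 kg/d.
So the net sludge growth is P_X = 0.2719 × 1857 = 504.9 kg VSS/d.

P_X ≈ 505 kg VSS/d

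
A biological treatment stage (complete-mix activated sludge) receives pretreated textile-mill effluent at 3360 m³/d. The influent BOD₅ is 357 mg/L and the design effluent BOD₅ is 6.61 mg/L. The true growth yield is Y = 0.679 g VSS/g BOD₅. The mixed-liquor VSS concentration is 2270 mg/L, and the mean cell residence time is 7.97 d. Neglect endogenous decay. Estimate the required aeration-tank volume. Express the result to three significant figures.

V ≈ 2810 m³

With k_d = 0 the design equation reduces to V = Y Q (S₀−S) θ_c / X = 0.679 × 3360 × (357 − 6.61) × 7.97 / 2270 = 2807 m³.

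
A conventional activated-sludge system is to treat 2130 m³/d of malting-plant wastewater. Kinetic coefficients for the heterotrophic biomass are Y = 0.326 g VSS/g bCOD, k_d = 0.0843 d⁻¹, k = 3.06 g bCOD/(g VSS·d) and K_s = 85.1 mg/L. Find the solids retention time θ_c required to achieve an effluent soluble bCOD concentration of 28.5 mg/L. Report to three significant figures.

From 1/θ_c = Y·k·S/(K_s + S) − k_d: Y·k·S/(K_s+S) = 0.326 × 3.06 × 28.5 / (85.1 + 28.5) = 0.2503 d⁻¹.
Then 1/θ_c = μ − k_d = 0.2503 − 0.0843 = 0.1660 d⁻¹, giving θ_c = 6.025 d.

θ_c ≈ 6.03 d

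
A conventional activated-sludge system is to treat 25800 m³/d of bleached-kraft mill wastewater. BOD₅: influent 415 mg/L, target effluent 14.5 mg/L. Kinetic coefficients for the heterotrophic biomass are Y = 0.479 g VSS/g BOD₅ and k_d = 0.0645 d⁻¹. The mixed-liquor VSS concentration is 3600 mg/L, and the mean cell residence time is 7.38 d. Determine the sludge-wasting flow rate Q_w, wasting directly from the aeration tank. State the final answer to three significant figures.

Q_w ≈ 931 m³/d

Rearranging the biomass balance for a CMAS with decay, V = Y·Q·ΔS·θ_c / [X·(1+k_d θ_c)] = 0.479 × 25800 × (415 − 14.5) × 7.38 / [3600 × (1 + 0.0645 × 7.38)] = 3.65×10^7 / 5314 = 6874 m³.
Wasting from the aeration tank: Q_w = V / θ_c = 6874 / 7.38 = 931.5 m³/d.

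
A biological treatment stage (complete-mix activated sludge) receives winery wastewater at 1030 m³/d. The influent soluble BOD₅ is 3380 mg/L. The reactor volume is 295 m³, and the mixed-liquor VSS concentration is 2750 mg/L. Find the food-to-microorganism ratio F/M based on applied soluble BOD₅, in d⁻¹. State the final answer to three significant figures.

F/M ≈ 4.29 d⁻¹

F/M = Q·S₀ / (V·X) = 1030 × 3380 / (295.0 × 2750) = 4.291 g soluble BOD₅·(g VSS·d)⁻¹.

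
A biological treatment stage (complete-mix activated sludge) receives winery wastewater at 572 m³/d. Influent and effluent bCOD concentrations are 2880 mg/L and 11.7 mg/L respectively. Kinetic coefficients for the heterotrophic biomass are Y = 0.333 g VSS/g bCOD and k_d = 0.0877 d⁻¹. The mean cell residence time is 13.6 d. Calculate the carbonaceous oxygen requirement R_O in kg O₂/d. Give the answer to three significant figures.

Correct the yield for decay: Y_obs = Y/(1 + k_d θ_c) = 0.333 / (1 + 0.0877 × 13.6) = 0.333 / 2.193 = 0.1519.
Substrate removed = Q·(S₀ − S) = 572 m³/d × (2880 − 11.7) g/m³ = 1.64×10^6 g/d = 1641 kg/d.
Net sludge production P_X = 0.1519 × 1641 = 249.2 kg VSS/d.
R_O = Q·ΔS − 1.42 P_X = 1641 − 353.8 = 1287 kg O₂/d.

R_O ≈ 1290 kg O₂/d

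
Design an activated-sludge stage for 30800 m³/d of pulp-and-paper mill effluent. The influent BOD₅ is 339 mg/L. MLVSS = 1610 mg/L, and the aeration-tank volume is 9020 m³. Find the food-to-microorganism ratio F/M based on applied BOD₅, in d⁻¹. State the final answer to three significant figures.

F/M ≈ 0.719 d⁻¹

F/M = Q·S₀ / (V·X) = 30800 × 339 / (9020 × 1610) = 0.7190 g BOD₅·(g VSS·d)⁻¹.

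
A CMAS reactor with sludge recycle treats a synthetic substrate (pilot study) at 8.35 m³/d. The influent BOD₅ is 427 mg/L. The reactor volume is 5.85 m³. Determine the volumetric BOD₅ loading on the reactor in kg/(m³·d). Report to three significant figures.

L_v ≈ 0.609 kg BOD₅/(m³·d)

L_v = Q S₀ / V = 8.35 × 427 × 10⁻³ / 5.850 = 0.6095 kg/(m³·d).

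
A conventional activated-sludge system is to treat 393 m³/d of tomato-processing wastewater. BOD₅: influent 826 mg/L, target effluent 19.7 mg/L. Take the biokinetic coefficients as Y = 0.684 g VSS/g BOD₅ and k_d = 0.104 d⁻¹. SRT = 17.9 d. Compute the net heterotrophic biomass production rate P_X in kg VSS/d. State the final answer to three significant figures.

P_X ≈ 75.7 kg VSS/d

Y_obs = Y / (1 + k_d θ_c) = 0.684 / (1 + 0.104 × 17.9) = 0.684 / 2.862 = 0.2390.
ΔS = 826 − 19.7 = 806.3 mg/L, so the substrate removal rate is 393 × 806.3/1000 = 316.9 kg BOD₅/d.
Net biomass production P_X = Y_obs × Q·(S₀ − S) = 0.2390 × 316.9 = 75.74 kg VSS/d.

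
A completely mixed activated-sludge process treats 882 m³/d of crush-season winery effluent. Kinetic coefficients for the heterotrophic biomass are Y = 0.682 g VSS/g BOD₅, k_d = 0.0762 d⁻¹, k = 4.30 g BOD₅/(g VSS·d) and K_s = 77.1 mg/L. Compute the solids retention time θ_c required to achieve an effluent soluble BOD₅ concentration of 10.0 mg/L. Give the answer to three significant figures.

Specific growth rate at S = 10.0 mg/L: μ = YkS/(K_s+S) = 0.682·4.30·10.0/(77.1+10.0) = 0.3367 d⁻¹.
θ_c = 1/(μ − k_d) = 1/(0.3367 − 0.0762) = 1/0.2605 = 3.839 d.

θ_c ≈ 3.84 d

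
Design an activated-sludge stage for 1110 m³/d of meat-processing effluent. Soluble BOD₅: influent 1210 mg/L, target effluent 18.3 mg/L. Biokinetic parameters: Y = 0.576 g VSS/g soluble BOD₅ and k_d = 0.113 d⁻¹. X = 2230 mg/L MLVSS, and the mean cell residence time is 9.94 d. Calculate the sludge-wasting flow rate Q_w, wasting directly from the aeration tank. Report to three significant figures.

Q_w ≈ 161 m³/d

From the SRT design equation V = Y Q (S₀−S) θ_c / [X (1 + k_d θ_c)] = 0.576 × 1110 × (1210 − 18.3) × 9.94 / [2230 × (1 + 0.113 × 9.94)] = 7.57×10^6 / 4735 = 1600 m³.
With mixed-liquor wasting, θ_c = V/Q_w, so Q_w = V/θ_c = 1600/9.94 = 160.9 m³/d.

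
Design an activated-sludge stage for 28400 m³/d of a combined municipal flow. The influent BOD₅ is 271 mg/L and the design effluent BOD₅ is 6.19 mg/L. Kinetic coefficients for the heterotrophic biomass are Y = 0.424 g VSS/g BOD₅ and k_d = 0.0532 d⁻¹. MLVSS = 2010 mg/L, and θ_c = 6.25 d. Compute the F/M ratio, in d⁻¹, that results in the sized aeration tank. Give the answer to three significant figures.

F/M ≈ 0.515 d⁻¹

Rearranging the biomass balance for a CMAS with decay, V = Y·Q·ΔS·θ_c / [X·(1+k_d θ_c)] = 0.424 × 28400 × (271 − 6.19) × 6.25 / [2010 × (1 + 0.0532 × 6.25)] = 1.99×10^7 / 2678 = 7441 m³.
F/M = applied load / biomass = Q·S₀/(V·X) = 28400 × 271 / (7441 × 2010) = 0.5146 d⁻¹.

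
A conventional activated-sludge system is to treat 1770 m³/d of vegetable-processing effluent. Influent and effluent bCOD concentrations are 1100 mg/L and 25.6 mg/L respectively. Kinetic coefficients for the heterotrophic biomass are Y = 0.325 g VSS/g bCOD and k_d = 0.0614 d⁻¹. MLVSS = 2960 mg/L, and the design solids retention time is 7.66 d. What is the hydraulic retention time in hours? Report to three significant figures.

From the SRT design equation V = Y Q (S₀−S) θ_c / [X (1 + k_d θ_c)] = 0.325 × 1770 × (1100 − 25.6) × 7.66 / [2960 × (1 + 0.0614 × 7.66)] = 4.73×10^6 / 4352 = 1088 m³.
HRT = V/Q = 1088 m³ / 1770 m³·d⁻¹ = 0.6146 d × 24 = 14.75 h.

τ ≈ 14.7 h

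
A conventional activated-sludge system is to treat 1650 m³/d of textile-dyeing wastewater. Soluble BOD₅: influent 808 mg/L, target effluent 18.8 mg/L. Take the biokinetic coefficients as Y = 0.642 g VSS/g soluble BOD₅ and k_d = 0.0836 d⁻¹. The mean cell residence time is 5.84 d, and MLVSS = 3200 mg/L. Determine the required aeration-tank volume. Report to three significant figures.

V ≈ 1030 m³

Rearranging the biomass balance for a CMAS with decay, V = Y·Q·ΔS·θ_c / [X·(1+k_d θ_c)] = 0.642 × 1650 × (808 − 18.8) × 5.84 / [3200 × (1 + 0.0836 × 5.84)] = 4.88×10^6 / 4762 = 1025 m³.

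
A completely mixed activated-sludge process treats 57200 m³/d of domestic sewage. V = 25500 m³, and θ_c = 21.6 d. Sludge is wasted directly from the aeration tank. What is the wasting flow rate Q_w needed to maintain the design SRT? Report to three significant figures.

Wasting from the aeration tank: Q_w = V / θ_c = 25500 / 21.6 = 1181 m³/d.

Q_w ≈ 1180 m³/d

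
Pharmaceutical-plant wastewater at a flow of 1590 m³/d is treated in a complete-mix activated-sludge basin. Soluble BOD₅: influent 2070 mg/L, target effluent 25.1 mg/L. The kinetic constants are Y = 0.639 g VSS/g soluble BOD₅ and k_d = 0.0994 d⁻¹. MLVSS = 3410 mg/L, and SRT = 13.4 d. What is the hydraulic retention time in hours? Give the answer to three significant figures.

Steady-state biomass mass balance: V·X·(1 + k_d·θ_c) = Y·Q·(S₀ − S)·θ_c, so V = 0.639 × 1590 × (2070 − 25.1) × 13.4 / [3410 × (1 + 0.0994 × 13.4)] = 2.78×10^7 / 7952 = 3501 m³.
τ = V/Q = 3501/1590 = 2.202 d, or 52.85 h.

τ ≈ 52.8 h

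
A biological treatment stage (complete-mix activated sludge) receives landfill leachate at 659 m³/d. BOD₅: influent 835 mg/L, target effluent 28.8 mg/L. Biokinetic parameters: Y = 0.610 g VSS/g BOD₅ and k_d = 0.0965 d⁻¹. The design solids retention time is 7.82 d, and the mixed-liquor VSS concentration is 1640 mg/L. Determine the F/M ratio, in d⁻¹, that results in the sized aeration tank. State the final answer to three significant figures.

Steady-state biomass mass balance: V·X·(1 + k_d·θ_c) = Y·Q·(S₀ − S)·θ_c, so V = 0.610 × 659 × (835 − 28.8) × 7.82 / [1640 × (1 + 0.0965 × 7.82)] = 2.53×10^6 / 2878 = 880.7 m³.
Food-to-microorganism ratio F/M = Q S₀ / (V X) = 659 × 835 / (880.7 × 1640) = 0.3810 d⁻¹.

F/M ≈ 0.381 d⁻¹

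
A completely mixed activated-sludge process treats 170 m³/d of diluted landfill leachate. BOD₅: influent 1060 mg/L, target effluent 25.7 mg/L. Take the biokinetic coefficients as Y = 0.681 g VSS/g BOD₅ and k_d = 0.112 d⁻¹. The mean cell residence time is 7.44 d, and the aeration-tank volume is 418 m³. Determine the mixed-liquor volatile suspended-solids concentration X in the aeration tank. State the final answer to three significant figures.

X ≈ 1160 mg/L

X = Y·Q·ΔS·θ_c / [V·(1 + k_d θ_c)] = 0.681 × 170 × (1060 − 25.7) × 7.44 / [418 × (1 + 0.112 × 7.44)] = 1163 mg/L.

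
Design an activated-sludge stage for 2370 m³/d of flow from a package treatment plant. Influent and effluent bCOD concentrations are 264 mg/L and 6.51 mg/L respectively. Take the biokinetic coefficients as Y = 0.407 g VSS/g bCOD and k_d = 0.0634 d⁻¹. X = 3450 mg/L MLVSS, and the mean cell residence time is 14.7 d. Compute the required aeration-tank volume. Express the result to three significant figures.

V ≈ 548 m³

Steady-state biomass mass balance: V·X·(1 + k_d·θ_c) = Y·Q·(S₀ − S)·θ_c, so V = 0.407 × 2370 × (264 − 6.51) × 14.7 / [3450 × (1 + 0.0634 × 14.7)] = 3.65×10^6 / 6665 = 547.8 m³.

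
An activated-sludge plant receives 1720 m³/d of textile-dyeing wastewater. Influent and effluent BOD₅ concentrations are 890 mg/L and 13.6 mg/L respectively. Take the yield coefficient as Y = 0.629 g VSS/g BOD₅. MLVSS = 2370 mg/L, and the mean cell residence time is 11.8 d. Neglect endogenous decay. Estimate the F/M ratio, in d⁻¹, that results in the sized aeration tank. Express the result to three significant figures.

F/M ≈ 0.137 d⁻¹

Biomass mass balance (decay neglected): V·X = Y·Q·(S₀ − S)·θ_c, so V = 0.629 × 1720 × (890 − 13.6) × 11.8 / 2370 = 4721 m³.
F/M = applied load / biomass = Q·S₀/(V·X) = 1720 × 890 / (4721 × 2370) = 0.1368 d⁻¹.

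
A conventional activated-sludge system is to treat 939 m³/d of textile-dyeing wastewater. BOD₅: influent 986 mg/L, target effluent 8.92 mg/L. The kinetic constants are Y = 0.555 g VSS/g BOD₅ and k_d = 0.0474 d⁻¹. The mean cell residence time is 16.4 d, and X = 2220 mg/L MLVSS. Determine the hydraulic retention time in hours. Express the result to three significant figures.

τ ≈ 54.1 h

Steady-state biomass mass balance: V·X·(1 + k_d·θ_c) = Y·Q·(S₀ − S)·θ_c, so V = 0.555 × 939 × (986 − 8.92) × 16.4 / [2220 × (1 + 0.0474 × 16.4)] = 8.35×10^6 / 3946 = 2116 m³.
Hydraulic retention time τ = V/Q = 2116 / 939 = 2.254 d = 54.09 h.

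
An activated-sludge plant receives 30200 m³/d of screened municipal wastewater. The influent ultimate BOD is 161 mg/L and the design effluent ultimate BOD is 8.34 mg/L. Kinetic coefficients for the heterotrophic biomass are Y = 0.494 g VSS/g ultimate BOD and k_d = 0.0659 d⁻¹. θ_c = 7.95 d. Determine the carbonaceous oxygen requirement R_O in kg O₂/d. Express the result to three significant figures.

R_O ≈ 2490 kg O₂/d

Observed yield with endogenous decay: Y_obs = Y / (1 + k_d·θ_c) = 0.494 / (1 + 0.0659 × 7.95) = 0.494 / 1.524 = 0.3242 g VSS/g ultimate BOD.
ΔS = 161 − 8.34 = 152.7 mg/L, so the substrate removal rate is 30200 × 152.7/1000 = 4610 kg ultimate BOD/d.
Net sludge production P_X = 0.3242 × 4610 = 1495 kg VSS/d.
R_O = Q·(S₀ − S) − 1.42·P_X = 4610 − 1.42 × 1495 = 2488 kg O₂/d.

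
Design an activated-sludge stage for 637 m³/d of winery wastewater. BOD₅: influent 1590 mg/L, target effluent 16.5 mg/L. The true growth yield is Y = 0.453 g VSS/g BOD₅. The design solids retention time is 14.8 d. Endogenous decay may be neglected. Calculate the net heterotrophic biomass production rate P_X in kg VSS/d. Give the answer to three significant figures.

P_X ≈ 454 kg VSS/d

With endogenous decay neglected, the observed yield equals the true yield: Y_obs = Y = 0.453 g VSS/g BOD₅.
Mass of BOD₅ removed per day: Q(S₀ − S) = 637 × 1574 g/m³ = 1002 kg/d.
Net biomass production P_X = Y_obs × Q·(S₀ − S) = 0.4530 × 1002 = 454.1 kg VSS/d.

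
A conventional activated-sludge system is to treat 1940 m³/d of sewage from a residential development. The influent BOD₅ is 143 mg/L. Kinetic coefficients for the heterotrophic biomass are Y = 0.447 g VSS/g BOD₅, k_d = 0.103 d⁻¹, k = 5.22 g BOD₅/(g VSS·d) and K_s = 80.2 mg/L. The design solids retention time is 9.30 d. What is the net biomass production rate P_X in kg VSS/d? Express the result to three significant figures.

P_X ≈ 59.8 kg VSS/d

Effluent substrate depends only on kinetics and SRT: S = K_s(1 + k_d θ_c) / [θ_c(Yk − k_d) − 1] = 80.2 × (1 + 0.103 × 9.30) / [9.30 × (0.447 × 5.22 − 0.103) − 1] = 157.0 / 19.74 = 7.954 mg/L.
The observed yield is Y_obs = Y/(1 + k_d·θ_c) = 0.447 / (1 + 0.103 × 9.30) = 0.447 / 1.958 = 0.2283 g VSS per g BOD₅ removed.
ΔS = 143 − 7.95 = 135.1 mg/L, so the substrate removal rate is 1940 × 135.1/1000 = 262.0 kg BOD₅/d.
P_X = Y_obs · Q(S₀ − S) = 0.2283 × 262.0 = 59.82 kg VSS/d.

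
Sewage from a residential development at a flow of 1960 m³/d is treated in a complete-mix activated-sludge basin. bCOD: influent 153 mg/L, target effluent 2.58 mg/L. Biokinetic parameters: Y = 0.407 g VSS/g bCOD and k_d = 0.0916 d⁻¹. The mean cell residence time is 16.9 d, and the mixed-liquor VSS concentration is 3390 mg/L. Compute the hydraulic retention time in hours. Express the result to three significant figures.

τ ≈ 2.87 h

From the SRT design equation V = Y Q (S₀−S) θ_c / [X (1 + k_d θ_c)] = 0.407 × 1960 × (153 − 2.58) × 16.9 / [3390 × (1 + 0.0916 × 16.9)] = 2.03×10^6 / 8638 = 234.8 m³.
HRT = V/Q = 234.8 m³ / 1960 m³·d⁻¹ = 0.1198 d × 24 = 2.875 h.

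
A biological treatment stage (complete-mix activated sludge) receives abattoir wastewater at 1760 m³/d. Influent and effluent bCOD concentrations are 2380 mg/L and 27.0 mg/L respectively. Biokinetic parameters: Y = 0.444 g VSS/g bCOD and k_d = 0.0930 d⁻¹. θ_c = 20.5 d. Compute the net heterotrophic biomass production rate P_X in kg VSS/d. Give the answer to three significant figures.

P_X ≈ 633 kg VSS/d

The observed yield is Y_obs = Y/(1 + k_d·θ_c) = 0.444 / (1 + 0.0930 × 20.5) = 0.444 / 2.907 = 0.1528 g VSS per g bCOD removed.
Substrate removed = Q·(S₀ − S) = 1760 m³/d × (2380 − 27.0) g/m³ = 4.14×10^6 g/d = 4141 kg/d.
P_X = Y_obs · Q(S₀ − S) = 0.1528 × 4141 = 632.6 kg VSS/d.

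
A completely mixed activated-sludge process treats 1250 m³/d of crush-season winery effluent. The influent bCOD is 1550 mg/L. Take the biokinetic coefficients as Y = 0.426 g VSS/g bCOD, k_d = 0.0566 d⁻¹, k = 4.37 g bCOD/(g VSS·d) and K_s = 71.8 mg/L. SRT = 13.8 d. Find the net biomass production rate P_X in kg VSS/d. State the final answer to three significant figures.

P_X ≈ 462 kg VSS/d

Effluent substrate depends only on kinetics and SRT: S = K_s(1 + k_d θ_c) / [θ_c(Yk − k_d) − 1] = 71.8 × (1 + 0.0566 × 13.8) / [13.8 × (0.426 × 4.37 − 0.0566) − 1] = 127.9 / 23.91 = 5.349 mg/L.
Y_obs = Y / (1 + k_d θ_c) = 0.426 / (1 + 0.0566 × 13.8) = 0.426 / 1.781 = 0.2392.
Q·(S₀ − S) = 1250 × (1550 − 5.35) × 10⁻³ = 1931 kg/d removed.
Net biomass production P_X = Y_obs × Q·(S₀ − S) = 0.2392 × 1931 = 461.8 kg VSS/d.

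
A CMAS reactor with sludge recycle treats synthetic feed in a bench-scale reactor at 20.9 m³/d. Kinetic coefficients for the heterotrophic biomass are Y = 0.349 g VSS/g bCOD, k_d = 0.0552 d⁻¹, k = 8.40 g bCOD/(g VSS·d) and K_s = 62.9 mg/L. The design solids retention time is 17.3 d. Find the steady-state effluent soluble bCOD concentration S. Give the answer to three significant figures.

From the Monod/SRT balance for a CMAS, S = K_s·(1+k_d θ_c)/[θ_c·(Y k − k_d) − 1] = 62.9 × (1 + 0.0552 × 17.3) / [17.3 × (0.349 × 8.40 − 0.0552) − 1] = 123.0 / 48.76 = 2.522 mg/L.

S ≈ 2.52 mg/L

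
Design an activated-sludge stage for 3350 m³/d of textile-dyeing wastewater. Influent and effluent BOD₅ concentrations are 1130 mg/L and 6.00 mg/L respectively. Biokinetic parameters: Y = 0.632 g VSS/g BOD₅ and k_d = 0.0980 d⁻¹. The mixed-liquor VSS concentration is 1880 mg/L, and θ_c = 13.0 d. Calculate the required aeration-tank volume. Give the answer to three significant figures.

Rearranging the biomass balance for a CMAS with decay, V = Y·Q·ΔS·θ_c / [X·(1+k_d θ_c)] = 0.632 × 3350 × (1130 − 6.00) × 13.0 / [1880 × (1 + 0.0980 × 13.0)] = 3.09×10^7 / 4275 = 7236 m³.

V ≈ 7240 m³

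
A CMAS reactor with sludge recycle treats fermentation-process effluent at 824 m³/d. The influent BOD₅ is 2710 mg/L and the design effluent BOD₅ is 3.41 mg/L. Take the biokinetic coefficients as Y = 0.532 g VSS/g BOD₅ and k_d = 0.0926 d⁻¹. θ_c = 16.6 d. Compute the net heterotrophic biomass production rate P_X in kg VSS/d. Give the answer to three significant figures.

The observed yield is Y_obs = Y/(1 + k_d·θ_c) = 0.532 / (1 + 0.0926 × 16.6) = 0.532 / 2.537 = 0.2097 g VSS per g BOD₅ removed.
Substrate removed = Q·(S₀ − S) = 824 m³/d × (2710 − 3.41) g/m³ = 2.23×10^6 g/d = 2230 kg/d.
P_X = Y_obs · Q(S₀ − S) = 0.2097 × 2230 = 467.6 kg VSS/d.

P_X ≈ 468 kg VSS/d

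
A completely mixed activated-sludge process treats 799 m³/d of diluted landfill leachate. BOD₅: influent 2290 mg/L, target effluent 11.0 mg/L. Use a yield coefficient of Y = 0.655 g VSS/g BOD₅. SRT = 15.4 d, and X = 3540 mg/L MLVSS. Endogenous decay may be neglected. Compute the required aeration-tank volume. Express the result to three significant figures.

Biomass mass balance (decay neglected): V·X = Y·Q·(S₀ − S)·θ_c, so V = 0.655 × 799 × (2290 − 11.0) × 15.4 / 3540 = 5189 m³.

V ≈ 5190 m³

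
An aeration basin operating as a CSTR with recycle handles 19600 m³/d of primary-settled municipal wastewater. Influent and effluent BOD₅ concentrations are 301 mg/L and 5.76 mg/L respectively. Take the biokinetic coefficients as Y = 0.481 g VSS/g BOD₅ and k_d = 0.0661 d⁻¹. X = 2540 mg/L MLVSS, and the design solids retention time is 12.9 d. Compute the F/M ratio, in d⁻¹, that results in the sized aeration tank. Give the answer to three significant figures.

F/M ≈ 0.304 d⁻¹

Rearranging the biomass balance for a CMAS with decay, V = Y·Q·ΔS·θ_c / [X·(1+k_d θ_c)] = 0.481 × 19600 × (301 − 5.76) × 12.9 / [2540 × (1 + 0.0661 × 12.9)] = 3.59×10^7 / 4706 = 7630 m³.
F/M = applied load / biomass = Q·S₀/(V·X) = 19600 × 301 / (7630 × 2540) = 0.3044 d⁻¹.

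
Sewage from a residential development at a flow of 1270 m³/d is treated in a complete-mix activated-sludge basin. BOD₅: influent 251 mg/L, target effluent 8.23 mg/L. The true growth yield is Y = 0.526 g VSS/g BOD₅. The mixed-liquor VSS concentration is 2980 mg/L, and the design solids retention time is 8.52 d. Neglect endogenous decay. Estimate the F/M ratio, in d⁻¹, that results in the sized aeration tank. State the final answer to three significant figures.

F/M ≈ 0.231 d⁻¹

Biomass mass balance (decay neglected): V·X = Y·Q·(S₀ − S)·θ_c, so V = 0.526 × 1270 × (251 − 8.23) × 8.52 / 2980 = 463.7 m³.
F/M = Q·S₀ / (V·X) = 1270 × 251 / (463.7 × 2980) = 0.2307 g BOD₅·(g VSS·d)⁻¹.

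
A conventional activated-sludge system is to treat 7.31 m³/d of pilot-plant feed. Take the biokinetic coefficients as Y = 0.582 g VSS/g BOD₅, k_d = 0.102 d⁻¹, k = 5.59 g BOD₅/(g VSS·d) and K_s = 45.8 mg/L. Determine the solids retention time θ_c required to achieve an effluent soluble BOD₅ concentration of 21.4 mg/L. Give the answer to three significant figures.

θ_c ≈ 1.07 d

At the target effluent, Y k S/(K_s+S) = 0.582×5.59×21.4/67.20 = 1.036 d⁻¹.
1/θ_c = 1.036 − 0.102 = 0.9340 d⁻¹, so θ_c = 1.071 d.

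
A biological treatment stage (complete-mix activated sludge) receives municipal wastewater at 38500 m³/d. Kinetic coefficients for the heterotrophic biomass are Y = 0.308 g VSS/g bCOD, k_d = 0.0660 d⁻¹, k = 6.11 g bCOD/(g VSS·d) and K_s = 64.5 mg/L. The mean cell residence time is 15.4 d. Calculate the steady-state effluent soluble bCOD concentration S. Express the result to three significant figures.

S ≈ 4.82 mg/L

For a completely mixed reactor with recycle the Lawrence–McCarty relation gives S = K_s·(1 + k_d·θ_c) / [θ_c·(Y·k − k_d) − 1] = 64.5 × (1 + 0.0660 × 15.4) / [15.4 × (0.308 × 6.11 − 0.0660) − 1] = 130.1 / 26.96 = 4.823 mg/L.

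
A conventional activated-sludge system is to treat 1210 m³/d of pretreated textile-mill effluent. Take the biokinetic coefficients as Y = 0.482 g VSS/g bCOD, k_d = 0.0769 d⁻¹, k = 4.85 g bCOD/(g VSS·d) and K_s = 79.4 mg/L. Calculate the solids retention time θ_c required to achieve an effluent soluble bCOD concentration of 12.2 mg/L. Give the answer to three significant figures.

From 1/θ_c = Y·k·S/(K_s + S) − k_d: Y·k·S/(K_s+S) = 0.482 × 4.85 × 12.2 / (79.4 + 12.2) = 0.3114 d⁻¹.
Then 1/θ_c = μ − k_d = 0.3114 − 0.0769 = 0.2345 d⁻¹, giving θ_c = 4.265 d.

θ_c ≈ 4.27 d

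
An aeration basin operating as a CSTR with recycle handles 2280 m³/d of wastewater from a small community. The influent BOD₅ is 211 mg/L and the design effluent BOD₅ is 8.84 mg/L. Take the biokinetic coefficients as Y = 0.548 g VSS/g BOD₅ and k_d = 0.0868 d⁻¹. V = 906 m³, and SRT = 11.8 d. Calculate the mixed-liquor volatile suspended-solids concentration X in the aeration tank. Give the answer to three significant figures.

X ≈ 1630 mg/L

X = Y·Q·ΔS·θ_c / [V·(1 + k_d θ_c)] = 0.548 × 2280 × (211 − 8.84) × 11.8 / [906 × (1 + 0.0868 × 11.8)] = 1625 mg/L.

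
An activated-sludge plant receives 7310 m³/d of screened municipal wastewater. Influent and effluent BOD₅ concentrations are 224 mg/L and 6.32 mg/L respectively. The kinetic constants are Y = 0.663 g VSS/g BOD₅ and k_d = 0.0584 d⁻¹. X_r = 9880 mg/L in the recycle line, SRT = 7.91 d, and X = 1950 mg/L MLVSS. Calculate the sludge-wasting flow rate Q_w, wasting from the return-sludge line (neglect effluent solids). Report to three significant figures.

From the SRT design equation V = Y Q (S₀−S) θ_c / [X (1 + k_d θ_c)] = 0.663 × 7310 × (224 − 6.32) × 7.91 / [1950 × (1 + 0.0584 × 7.91)] = 8.34×10^6 / 2851 = 2927 m³.
Wasting from the return line (neglecting effluent solids): Q_w = V·X / (θ_c·X_r) = 2927 × 1950 / (7.91 × 9880) = 73.04 m³/d.

Q_w ≈ 73.0 m³/d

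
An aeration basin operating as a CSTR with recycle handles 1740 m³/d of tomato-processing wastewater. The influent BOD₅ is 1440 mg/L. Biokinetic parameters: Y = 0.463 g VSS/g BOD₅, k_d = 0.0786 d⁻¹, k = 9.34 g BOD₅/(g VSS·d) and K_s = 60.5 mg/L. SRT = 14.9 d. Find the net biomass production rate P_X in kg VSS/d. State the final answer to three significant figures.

P_X ≈ 534 kg VSS/d

For a completely mixed reactor with recycle the Lawrence–McCarty relation gives S = K_s·(1 + k_d·θ_c) / [θ_c·(Y·k − k_d) − 1] = 60.5 × (1 + 0.0786 × 14.9) / [14.9 × (0.463 × 9.34 − 0.0786) − 1] = 131.4 / 62.26 = 2.110 mg/L.
Y_obs = Y / (1 + k_d θ_c) = 0.463 / (1 + 0.0786 × 14.9) = 0.463 / 2.171 = 0.2133.
ΔS = 1440 − 2.11 = 1438 mg/L, so the substrate removal rate is 1740 × 1438/1000 = 2502 kg BOD₅/d.
Biomass produced: P_X = Y_obs·Q·ΔS = 0.2133 × 2502 ≈ 533.5 kg VSS/d.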